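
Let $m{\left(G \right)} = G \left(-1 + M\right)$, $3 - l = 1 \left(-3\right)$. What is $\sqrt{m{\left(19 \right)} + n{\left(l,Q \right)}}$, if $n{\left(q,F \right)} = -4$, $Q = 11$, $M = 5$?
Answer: $6 \sqrt{2} \approx 8.4853$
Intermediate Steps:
$l = 6$ ($l = 3 - 1 \left(-3\right) = 3 - -3 = 3 + 3 = 6$)
$m{\left(G \right)} = 4 G$ ($m{\left(G \right)} = G \left(-1 + 5\right) = G 4 = 4 G$)
$\sqrt{m{\left(19 \right)} + n{\left(l,Q \right)}} = \sqrt{4 \cdot 19 - 4} = \sqrt{76 - 4} = \sqrt{72} = 6 \sqrt{2}$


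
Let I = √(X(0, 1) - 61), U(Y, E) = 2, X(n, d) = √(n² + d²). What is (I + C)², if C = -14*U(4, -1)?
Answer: 724 - 112*I*√15 ≈ 724.0 - 433.77*I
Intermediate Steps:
X(n, d) = √(d² + n²)
C = -28 (C = -14*2 = -28)
I = 2*I*√15 (I = √(√(1² + 0²) - 61) = √(√(1 + 0) - 61) = √(√1 - 61) = √(1 - 61) = √(-60) = 2*I*√15 ≈ 7.746*I)
(I + C)² = (2*I*√15 - 28)² = (-28 + 2*I*√15)²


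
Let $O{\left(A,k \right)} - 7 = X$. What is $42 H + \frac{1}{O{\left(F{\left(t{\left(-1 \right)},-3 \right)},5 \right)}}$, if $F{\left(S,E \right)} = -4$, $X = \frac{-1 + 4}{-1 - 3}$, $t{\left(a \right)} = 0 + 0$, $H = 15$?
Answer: $\frac{15754}{25} \approx 630.16$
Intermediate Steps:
$t{\left(a \right)} = 0$
$X = - \frac{3}{4}$ ($X = \frac{3}{-4} = 3 \left(- \frac{1}{4}\right) = - \frac{3}{4} \approx -0.75$)
$O{\left(A,k \right)} = \frac{25}{4}$ ($O{\left(A,k \right)} = 7 - \frac{3}{4} = \frac{25}{4}$)
$42 H + \frac{1}{O{\left(F{\left(t{\left(-1 \right)},-3 \right)},5 \right)}} = 42 \cdot 15 + \frac{1}{\frac{25}{4}} = 630 + \frac{4}{25} = \frac{15754}{25}$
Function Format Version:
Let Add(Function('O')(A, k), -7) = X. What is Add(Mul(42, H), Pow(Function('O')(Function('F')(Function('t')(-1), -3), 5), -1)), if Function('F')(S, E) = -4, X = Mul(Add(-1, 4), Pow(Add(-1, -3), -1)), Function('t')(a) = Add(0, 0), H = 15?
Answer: Rational(15754, 25) ≈ 630.16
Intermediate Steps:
Function('t')(a) = 0
X = Rational(-3, 4) (X = Mul(3, Pow(-4, -1)) = Mul(3, Rational(-1, 4)) = Rational(-3, 4) ≈ -0.75000)
Function('O')(A, k) = Rational(25, 4) (Function('O')(A, k) = Add(7, Rational(-3, 4)) = Rational(25, 4))
Add(Mul(42, H), Pow(Function('O')(Function('F')(Function('t')(-1), -3), 5), -1)) = Add(Mul(42, 15), Pow(Rational(25, 4), -1)) = Add(630, Rational(4, 25)) = Rational(15754, 25)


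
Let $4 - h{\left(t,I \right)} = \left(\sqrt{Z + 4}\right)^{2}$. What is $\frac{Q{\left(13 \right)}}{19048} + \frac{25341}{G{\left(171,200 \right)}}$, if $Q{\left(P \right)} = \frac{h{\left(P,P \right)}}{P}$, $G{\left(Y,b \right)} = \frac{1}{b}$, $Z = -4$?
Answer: $\frac{313751989201}{61906} \approx 5.0682 \cdot 10^{6}$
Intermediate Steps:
$h{\left(t,I \right)} = 4$ ($h{\left(t,I \right)} = 4 - \left(\sqrt{-4 + 4}\right)^{2} = 4 - \left(\sqrt{0}\right)^{2} = 4 - 0^{2} = 4 - 0 = 4 + 0 = 4$)
$Q{\left(P \right)} = \frac{4}{P}$
$\frac{Q{\left(13 \right)}}{19048} + \frac{25341}{G{\left(171,200 \right)}} = \frac{4 \cdot \frac{1}{13}}{19048} + \frac{25341}{\frac{1}{200}} = 4 \cdot \frac{1}{13} \cdot \frac{1}{19048} + 25341 \frac{1}{\frac{1}{200}} = \frac{4}{13} \cdot \frac{1}{19048} + 25341 \cdot 200 = \frac{1}{61906} + 5068200 = \frac{313751989201}{61906}$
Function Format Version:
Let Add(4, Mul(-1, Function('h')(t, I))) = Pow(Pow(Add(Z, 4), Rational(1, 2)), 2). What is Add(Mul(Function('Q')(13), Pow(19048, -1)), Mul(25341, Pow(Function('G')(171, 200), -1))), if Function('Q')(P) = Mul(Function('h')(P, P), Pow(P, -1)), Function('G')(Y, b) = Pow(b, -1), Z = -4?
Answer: Rational(313751989201, 61906) ≈ 5.0682e+6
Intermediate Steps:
Function('h')(t, I) = 4 (Function('h')(t, I) = Add(4, Mul(-1, Pow(Pow(Add(-4, 4), Rational(1, 2)), 2))) = Add(4, Mul(-1, Pow(Pow(0, Rational(1, 2)), 2))) = Add(4, Mul(-1, Pow(0, 2))) = Add(4, Mul(-1, 0)) = Add(4, 0) = 4)
Function('Q')(P) = Mul(4, Pow(P, -1))
Add(Mul(Function('Q')(13), Pow(19048, -1)), Mul(25341, Pow(Function('G')(171, 200), -1))) = Add(Mul(Mul(4, Pow(13, -1)), Pow(19048, -1)), Mul(25341, Pow(Pow(200, -1), -1))) = Add(Mul(Mul(4, Rational(1, 13)), Rational(1, 19048)), Mul(25341, Pow(Rational(1, 200), -1))) = Add(Mul(Rational(4, 13), Rational(1, 19048)), Mul(25341, 200)) = Add(Rational(1, 61906), 5068200) = Rational(313751989201, 61906)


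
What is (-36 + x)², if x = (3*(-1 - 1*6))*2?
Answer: 6084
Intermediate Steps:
x = -42 (x = (3*(-1 - 6))*2 = (3*(-7))*2 = -21*2 = -42)
(-36 + x)² = (-36 - 42)² = (-78)² = 6084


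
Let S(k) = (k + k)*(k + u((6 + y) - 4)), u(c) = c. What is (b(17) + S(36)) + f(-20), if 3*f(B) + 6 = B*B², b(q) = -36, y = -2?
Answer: -338/3 ≈ -112.67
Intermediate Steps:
f(B) = -2 + B³/3 (f(B) = -2 + (B*B²)/3 = -2 + B³/3)
S(k) = 2*k² (S(k) = (k + k)*(k + ((6 - 2) - 4)) = (2*k)*(k + (4 - 4)) = (2*k)*(k + 0) = (2*k)*k = 2*k²)
(b(17) + S(36)) + f(-20) = (-36 + 2*36²) + (-2 + (⅓)*(-20)³) = (-36 + 2*1296) + (-2 + (⅓)*(-8000)) = (-36 + 2592) + (-2 - 8000/3) = 2556 - 8006/3 = -338/3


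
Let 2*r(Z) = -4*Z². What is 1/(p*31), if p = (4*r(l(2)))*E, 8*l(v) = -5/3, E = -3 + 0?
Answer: 24/775 ≈ 0.030968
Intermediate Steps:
E = -3
l(v) = -5/24 (l(v) = (-5/3)/8 = (-5*⅓)/8 = (⅛)*(-5/3) = -5/24)
r(Z) = -2*Z² (r(Z) = (-4*Z²)/2 = -2*Z²)
p = 25/24 (p = (4*(-2*(-5/24)²))*(-3) = (4*(-2*25/576))*(-3) = (4*(-25/288))*(-3) = -25/72*(-3) = 25/24 ≈ 1.0417)
1/(p*31) = 1/((25/24)*31) = 1/(775/24) = 24/775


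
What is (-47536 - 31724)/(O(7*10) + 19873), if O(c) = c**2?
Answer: -79260/24773 ≈ -3.1995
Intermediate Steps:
(-47536 - 31724)/(O(7*10) + 19873) = (-47536 - 31724)/((7*10)**2 + 19873) = -79260/(70**2 + 19873) = -79260/(4900 + 19873) = -79260/24773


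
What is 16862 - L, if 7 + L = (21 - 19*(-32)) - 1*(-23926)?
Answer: -7686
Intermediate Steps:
L = 24548 (L = -7 + ((21 - 19*(-32)) - 1*(-23926)) = -7 + ((21 + 608) + 23926) = -7 + (629 + 23926) = -7 + 24555 = 24548)
16862 - L = 16862 - 1*24548 = 16862 - 24548 = -7686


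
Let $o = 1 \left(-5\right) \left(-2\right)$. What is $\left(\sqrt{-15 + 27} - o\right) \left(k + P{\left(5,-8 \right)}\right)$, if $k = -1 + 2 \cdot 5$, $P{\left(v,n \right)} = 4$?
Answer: $-130 + 26 \sqrt{3} \approx -84.967$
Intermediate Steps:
$k = 9$ ($k = -1 + 10 = 9$)
$o = 10$ ($o = \left(-5\right) \left(-2\right) = 10$)
$\left(\sqrt{-15 + 27} - o\right) \left(k + P{\left(5,-8 \right)}\right) = \left(\sqrt{-15 + 27} - 10\right) \left(9 + 4\right) = \left(\sqrt{12} - 10\right) 13 = \left(2 \sqrt{3} - 10\right) 13 = \left(-10 + 2 \sqrt{3}\right) 13 = -130 + 26 \sqrt{3}$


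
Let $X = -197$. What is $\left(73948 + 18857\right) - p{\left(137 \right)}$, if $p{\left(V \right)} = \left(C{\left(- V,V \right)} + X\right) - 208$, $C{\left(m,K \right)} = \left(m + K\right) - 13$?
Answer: $93223$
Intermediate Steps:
$C{\left(m,K \right)} = -13 + K + m$ ($C{\left(m,K \right)} = \left(K + m\right) - 13 = -13 + K + m$)
$p{\left(V \right)} = -418$ ($p{\left(V \right)} = \left(\left(-13 + V - V\right) - 197\right) - 208 = \left(-13 - 197\right) - 208 = -210 - 208 = -418$)
$\left(73948 + 18857\right) - p{\left(137 \right)} = \left(73948 + 18857\right) - -418 = 92805 + 418 = 93223$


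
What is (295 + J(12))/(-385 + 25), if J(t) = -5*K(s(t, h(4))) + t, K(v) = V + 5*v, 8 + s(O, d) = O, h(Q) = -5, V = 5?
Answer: -91/180 ≈ -0.50556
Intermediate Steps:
s(O, d) = -8 + O
K(v) = 5 + 5*v
J(t) = 175 - 24*t (J(t) = -5*(5 + 5*(-8 + t)) + t = -5*(5 + (-40 + 5*t)) + t = -5*(-35 + 5*t) + t = (175 - 25*t) + t = 175 - 24*t)
(295 + J(12))/(-385 + 25) = (295 + (175 - 24*12))/(-385 + 25) = (295 + (175 - 288))/(-360) = (295 - 113)*(-1/360) = 182*(-1/360) = -91/180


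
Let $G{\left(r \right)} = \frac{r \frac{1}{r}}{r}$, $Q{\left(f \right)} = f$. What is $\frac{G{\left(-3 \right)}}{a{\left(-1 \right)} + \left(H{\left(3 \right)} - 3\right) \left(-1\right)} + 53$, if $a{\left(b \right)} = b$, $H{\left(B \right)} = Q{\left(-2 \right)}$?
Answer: $\frac{635}{12} \approx 52.917$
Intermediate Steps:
$H{\left(B \right)} = -2$
$G{\left(r \right)} = \frac{1}{r}$ ($G{\left(r \right)} = 1 \frac{1}{r} = \frac{1}{r}$)
$\frac{G{\left(-3 \right)}}{a{\left(-1 \right)} + \left(H{\left(3 \right)} - 3\right) \left(-1\right)} + 53 = \frac{1}{\left(-1 + \left(-2 - 3\right) \left(-1\right)\right) \left(-3\right)} + 53 = \frac{1}{-1 - -5} \left(- \frac{1}{3}\right) + 53 = \frac{1}{-1 + 5} \left(- \frac{1}{3}\right) + 53 = \frac{1}{4} \left(- \frac{1}{3}\right) + 53 = - \frac{1}{12} + 53 = \frac{635}{12}$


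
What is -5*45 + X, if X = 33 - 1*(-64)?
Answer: -128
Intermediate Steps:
X = 97 (X = 33 + 64 = 97)
-5*45 + X = -5*45 + 97 = -225 + 97 = -128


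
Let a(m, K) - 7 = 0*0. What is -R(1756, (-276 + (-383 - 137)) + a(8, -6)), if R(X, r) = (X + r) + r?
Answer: -178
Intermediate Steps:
a(m, K) = 7 (a(m, K) = 7 + 0*0 = 7 + 0 = 7)
R(X, r) = X + 2*r
-R(1756, (-276 + (-383 - 137)) + a(8, -6)) = -(1756 + 2*((-276 + (-383 - 137)) + 7)) = -(1756 + 2*((-276 - 520) + 7)) = -(1756 + 2*(-796 + 7)) = -(1756 + 2*(-789)) = -(1756 - 1578) = -1*178 = -178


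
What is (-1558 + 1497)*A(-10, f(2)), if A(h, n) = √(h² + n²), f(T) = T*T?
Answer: -122*√29 ≈ -656.99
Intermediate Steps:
f(T) = T²
(-1558 + 1497)*A(-10, f(2)) = (-1558 + 1497)*√((-10)² + (2²)²) = -61*√(100 + 4²) = -61*√(100 + 16) = -122*√29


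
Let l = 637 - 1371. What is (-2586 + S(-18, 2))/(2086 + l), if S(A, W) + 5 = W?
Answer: -2589/1352 ≈ -1.9149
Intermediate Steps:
l = -734
S(A, W) = -5 + W
(-2586 + S(-18, 2))/(2086 + l) = (-2586 + (-5 + 2))/(2086 - 734) = (-2586 - 3)/1352 = -2589*1/1352 = -2589/1352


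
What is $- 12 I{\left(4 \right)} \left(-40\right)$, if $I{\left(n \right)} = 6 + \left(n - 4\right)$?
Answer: $2880$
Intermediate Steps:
$I{\left(n \right)} = 2 + n$ ($I{\left(n \right)} = 6 + \left(n - 4\right) = 6 + \left(-4 + n\right) = 2 + n$)
$- 12 I{\left(4 \right)} \left(-40\right) = - 12 \left(2 + 4\right) \left(-40\right) = \left(-12\right) 6 \left(-40\right) = \left(-72\right) \left(-40\right) = 2880$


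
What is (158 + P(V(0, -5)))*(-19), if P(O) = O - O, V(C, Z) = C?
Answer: -3002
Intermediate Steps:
P(O) = 0
(158 + P(V(0, -5)))*(-19) = (158 + 0)*(-19) = 158*(-19) = -3002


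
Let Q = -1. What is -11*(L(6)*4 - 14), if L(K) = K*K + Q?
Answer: -1386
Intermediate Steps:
L(K) = -1 + K² (L(K) = K*K - 1 = K² - 1 = -1 + K²)
-11*(L(6)*4 - 14) = -11*((-1 + 6²)*4 - 14) = -11*((-1 + 36)*4 - 14) = -11*(35*4 - 14) = -11*(140 - 14) = -11*126 = -1386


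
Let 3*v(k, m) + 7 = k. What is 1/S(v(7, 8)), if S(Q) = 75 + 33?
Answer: 1/108 ≈ 0.0092593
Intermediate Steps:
v(k, m) = -7/3 + k/3
S(Q) = 108
1/S(v(7, 8)) = 1/108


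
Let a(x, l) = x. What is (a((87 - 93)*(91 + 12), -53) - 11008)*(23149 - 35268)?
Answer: 140895494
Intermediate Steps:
(a((87 - 93)*(91 + 12), -53) - 11008)*(23149 - 35268) = ((87 - 93)*(91 + 12) - 11008)*(23149 - 35268) = (-6*103 - 11008)*(-12119) = (-618 - 11008)*(-12119) = -11626*(-12119) = 140895494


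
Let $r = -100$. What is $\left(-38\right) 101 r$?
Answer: $383800$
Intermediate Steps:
$\left(-38\right) 101 r = \left(-38\right) 101 \left(-100\right) = \left(-3838\right) \left(-100\right) = 383800$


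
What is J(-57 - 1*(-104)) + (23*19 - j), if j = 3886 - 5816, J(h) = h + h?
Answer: 2461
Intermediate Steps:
J(h) = 2*h
j = -1930
J(-57 - 1*(-104)) + (23*19 - j) = 2*(-57 - 1*(-104)) + (23*19 - 1*(-1930)) = 2*(-57 + 104) + (437 + 1930) = 2*47 + 2367 = 94 + 2367 = 2461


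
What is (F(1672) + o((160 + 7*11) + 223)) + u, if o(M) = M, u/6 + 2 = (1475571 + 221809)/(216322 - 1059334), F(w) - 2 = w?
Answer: 148223932/70251 ≈ 2109.9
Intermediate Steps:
F(w) = 2 + w
u = -1691702/70251 (u = -12 + 6*((1475571 + 221809)/(216322 - 1059334)) = -12 + 6*(1697380/(-843012)) = -12 + 6*(1697380*(-1/843012)) = -12 + 6*(-424345/210753) = -12 - 848690/70251 = -1691702/70251 ≈ -24.081)
(F(1672) + o((160 + 7*11) + 223)) + u = ((2 + 1672) + ((160 + 7*11) + 223)) - 1691702/70251 = (1674 + ((160 + 77) + 223)) - 1691702/70251 = (1674 + (237 + 223)) - 1691702/70251 = (1674 + 460) - 1691702/70251 = 2134 - 1691702/70251 = 148223932/70251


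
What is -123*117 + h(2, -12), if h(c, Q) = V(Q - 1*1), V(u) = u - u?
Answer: -14391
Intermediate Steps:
V(u) = 0
h(c, Q) = 0
-123*117 + h(2, -12) = -123*117 + 0 = -14391 + 0 = -14391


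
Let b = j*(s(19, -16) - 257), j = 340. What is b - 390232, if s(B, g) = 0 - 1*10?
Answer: -481012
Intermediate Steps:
s(B, g) = -10 (s(B, g) = 0 - 10 = -10)
b = -90780 (b = 340*(-10 - 257) = 340*(-267) = -90780)
b - 390232 = -90780 - 390232 = -481012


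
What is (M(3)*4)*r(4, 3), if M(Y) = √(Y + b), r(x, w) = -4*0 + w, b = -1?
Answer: 12*√2 ≈ 16.971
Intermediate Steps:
r(x, w) = w (r(x, w) = 0 + w = w)
M(Y) = √(-1 + Y) (M(Y) = √(Y - 1) = √(-1 + Y))
(M(3)*4)*r(4, 3) = (√(-1 + 3)*4)*3 = (√2*4)*3 = (4*√2)*3 = 12*√2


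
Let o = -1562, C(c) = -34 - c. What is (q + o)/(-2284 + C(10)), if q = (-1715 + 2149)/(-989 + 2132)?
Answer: 446233/665226 ≈ 0.67080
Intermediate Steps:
q = 434/1143 ≈ 0.37970
(q + o)/(-2284 + C(10)) = (434/1143 - 1562)/(-2284 + (-34 - 1*10)) = -1784932/(1143*(-2284 + (-34 - 10))) = -1784932/(1143*(-2284 - 44)) = -1784932/1143/(-2328) = -1784932/1143*(-1/2328) = 446233/665226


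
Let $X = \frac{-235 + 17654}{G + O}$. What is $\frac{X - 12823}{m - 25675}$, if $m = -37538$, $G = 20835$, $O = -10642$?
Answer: $\frac{130687420}{644330109} \approx 0.20283$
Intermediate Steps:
$X = \frac{17419}{10193}$ ($X = \frac{-235 + 17654}{20835 - 10642} = \frac{17419}{10193} \approx 1.7089$)
$\frac{X - 12823}{m - 25675} = \frac{\frac{17419}{10193} - 12823}{-37538 - 25675} = - \frac{130687420}{10193 \left(-63213\right)} = \left(- \frac{130687420}{10193}\right) \left(- \frac{1}{63213}\right) = \frac{130687420}{644330109}$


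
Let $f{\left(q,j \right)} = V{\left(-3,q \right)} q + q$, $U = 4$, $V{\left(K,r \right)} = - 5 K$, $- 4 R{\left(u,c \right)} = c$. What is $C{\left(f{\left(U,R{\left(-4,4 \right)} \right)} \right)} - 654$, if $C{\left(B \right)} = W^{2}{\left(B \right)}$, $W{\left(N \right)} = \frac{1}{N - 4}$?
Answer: $- \frac{2354399}{3600} \approx -654.0$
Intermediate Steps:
$R{\left(u,c \right)} = - \frac{c}{4}$
$W{\left(N \right)} = \frac{1}{-4 + N}$
$f{\left(q,j \right)} = 16 q$ ($f{\left(q,j \right)} = \left(-5\right) \left(-3\right) q + q = 15 q + q = 16 q$)
$C{\left(B \right)} = \frac{1}{\left(-4 + B\right)^{2}}$ ($C{\left(B \right)} = \left(\frac{1}{-4 + B}\right)^{2} = \frac{1}{\left(-4 + B\right)^{2}}$)
$C{\left(f{\left(U,R{\left(-4,4 \right)} \right)} \right)} - 654 = \frac{1}{\left(-4 + 16 \cdot 4\right)^{2}} - 654 = \frac{1}{\left(-4 + 64\right)^{2}} - 654 = \frac{1}{3600} - 654 = - \frac{2354399}{3600}$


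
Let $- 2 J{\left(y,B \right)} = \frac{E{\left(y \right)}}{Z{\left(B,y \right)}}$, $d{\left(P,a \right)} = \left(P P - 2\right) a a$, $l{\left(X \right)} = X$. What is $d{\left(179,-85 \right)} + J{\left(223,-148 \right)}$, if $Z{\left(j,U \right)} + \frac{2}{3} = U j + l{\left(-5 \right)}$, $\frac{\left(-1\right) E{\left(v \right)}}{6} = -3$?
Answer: $\frac{22923408696502}{99029} \approx 2.3148 \cdot 10^{8}$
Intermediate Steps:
$E{\left(v \right)} = 18$ ($E{\left(v \right)} = \left(-6\right) \left(-3\right) = 18$)
$Z{\left(j,U \right)} = - \frac{17}{3} + U j$ ($Z{\left(j,U \right)} = - \frac{2}{3} + \left(U j - 5\right) = - \frac{2}{3} + \left(-5 + U j\right) = - \frac{17}{3} + U j$)
$d{\left(P,a \right)} = a^{2} \left(-2 + P^{2}\right)$ ($d{\left(P,a \right)} = \left(P^{2} - 2\right) a a = \left(-2 + P^{2}\right) a a = a \left(-2 + P^{2}\right) a = a^{2} \left(-2 + P^{2}\right)$)
$J{\left(y,B \right)} = - \frac{9}{- \frac{17}{3} + B y}$ ($J{\left(y,B \right)} = - \frac{18 \frac{1}{- \frac{17}{3} + y B}}{2} = - \frac{18 \frac{1}{- \frac{17}{3} + B y}}{2} = - \frac{9}{- \frac{17}{3} + B y}$)
$d{\left(179,-85 \right)} + J{\left(223,-148 \right)} = \left(-85\right)^{2} \left(-2 + 179^{2}\right) - \frac{27}{-17 + 3 \left(-148\right) 223} = 7225 \left(-2 + 32041\right) - \frac{27}{-17 - 99012} = 7225 \cdot 32039 - \frac{27}{-99029} = 231481775 - - \frac{27}{99029} = 231481775 + \frac{27}{99029} = \frac{22923408696502}{99029}$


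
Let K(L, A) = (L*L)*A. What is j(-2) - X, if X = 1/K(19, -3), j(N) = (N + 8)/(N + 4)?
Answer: 3250/1083 ≈ 3.0009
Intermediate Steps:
K(L, A) = A*L² (K(L, A) = L²*A = A*L²)
j(N) = (8 + N)/(4 + N)
X = -1/1083 (X = 1/(-3*19²) = 1/(-3*361) = 1/(-1083) = -1/1083 ≈ -0.00092336)
j(-2) - X = (8 - 2)/(4 - 2) - 1*(-1/1083) = 6/2 + 1/1083 = (½)*6 + 1/1083 = 3 + 1/1083 = 3250/1083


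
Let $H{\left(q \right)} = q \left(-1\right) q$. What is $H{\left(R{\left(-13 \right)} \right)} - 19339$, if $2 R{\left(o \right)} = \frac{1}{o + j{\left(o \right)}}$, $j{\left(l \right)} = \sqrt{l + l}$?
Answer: $\frac{- 11061909 i - 2011256 \sqrt{26}}{52 \left(2 \sqrt{26} + 11 i\right)} \approx -19339.0 - 0.00087357 i$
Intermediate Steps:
$j{\left(l \right)} = \sqrt{2} \sqrt{l}$ ($j{\left(l \right)} = \sqrt{2 l} = \sqrt{2} \sqrt{l}$)
$R{\left(o \right)} = \frac{1}{2 \left(o + \sqrt{2} \sqrt{o}\right)}$
$H{\left(q \right)} = - q^{2}$ ($H{\left(q \right)} = - q q = - q^{2}$)
$H{\left(R{\left(-13 \right)} \right)} - 19339 = - \left(\frac{1}{2 \left(-13 + \sqrt{2} \sqrt{-13}\right)}\right)^{2} - 19339 = - \left(\frac{1}{2 \left(-13 + \sqrt{2} i \sqrt{13}\right)}\right)^{2} - 19339 = - \left(\frac{1}{2 \left(-13 + i \sqrt{26}\right)}\right)^{2} - 19339 = - \frac{1}{4 \left(-13 + i \sqrt{26}\right)^{2}} - 19339 = -19339 - \frac{1}{4 \left(-13 + i \sqrt{26}\right)^{2}}$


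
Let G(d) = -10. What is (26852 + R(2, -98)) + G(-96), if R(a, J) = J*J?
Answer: 36446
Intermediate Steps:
R(a, J) = J**2
(26852 + R(2, -98)) + G(-96) = (26852 + (-98)**2) - 10 = (26852 + 9604) - 10 = 36456 - 10 = 36446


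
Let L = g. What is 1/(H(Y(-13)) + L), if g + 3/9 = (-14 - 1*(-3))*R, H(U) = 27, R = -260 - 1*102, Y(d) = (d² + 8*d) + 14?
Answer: 3/12026 ≈ 0.00024946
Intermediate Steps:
Y(d) = 14 + d² + 8*d
R = -362 (R = -260 - 102 = -362)
g = 11945/3 (g = -⅓ + (-14 - 1*(-3))*(-362) = -⅓ + (-14 + 3)*(-362) = -⅓ - 11*(-362) = -⅓ + 3982 = 11945/3 ≈ 3981.7)
L = 11945/3 ≈ 3981.7
1/(H(Y(-13)) + L) = 1/(27 + 11945/3) = 1/(12026/3) = 3/12026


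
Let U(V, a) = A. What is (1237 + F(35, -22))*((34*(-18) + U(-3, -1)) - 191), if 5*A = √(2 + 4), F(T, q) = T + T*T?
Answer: -2005091 + 2497*√6/5 ≈ -2.0039e+6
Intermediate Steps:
F(T, q) = T + T²
A = √6/5 (A = √(2 + 4)/5 = √6/5 ≈ 0.48990)
U(V, a) = √6/5
(1237 + F(35, -22))*((34*(-18) + U(-3, -1)) - 191) = (1237 + 35*(1 + 35))*((34*(-18) + √6/5) - 191) = (1237 + 35*36)*((-612 + √6/5) - 191) = (1237 + 1260)*(-803 + √6/5) = 2497*(-803 + √6/5) = -2005091 + 2497*√6/5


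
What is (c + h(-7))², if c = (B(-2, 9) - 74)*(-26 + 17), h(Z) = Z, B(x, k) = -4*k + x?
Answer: 1002001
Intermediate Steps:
B(x, k) = x - 4*k
c = 1008 (c = ((-2 - 4*9) - 74)*(-26 + 17) = ((-2 - 36) - 74)*(-9) = (-38 - 74)*(-9) = -112*(-9) = 1008)
(c + h(-7))² = (1008 - 7)² = 1001² = 1002001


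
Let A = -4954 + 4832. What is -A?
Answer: 122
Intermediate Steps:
A = -122
-A = -1*(-122) = 122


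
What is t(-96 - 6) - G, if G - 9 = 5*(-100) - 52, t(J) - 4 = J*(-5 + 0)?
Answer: 1057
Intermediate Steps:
t(J) = 4 - 5*J (t(J) = 4 + J*(-5 + 0) = 4 + J*(-5) = 4 - 5*J)
G = -543 (G = 9 + (5*(-100) - 52) = 9 + (-500 - 52) = 9 - 552 = -543)
t(-96 - 6) - G = (4 - 5*(-96 - 6)) - 1*(-543) = (4 - 5*(-102)) + 543 = (4 + 510) + 543 = 514 + 543 = 1057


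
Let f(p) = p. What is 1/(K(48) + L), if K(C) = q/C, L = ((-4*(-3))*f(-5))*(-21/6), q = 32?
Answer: 3/632 ≈ 0.0047468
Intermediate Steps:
L = 210 (L = (-4*(-3)*(-5))*(-21/6) = (12*(-5))*(-21*⅙) = -60*(-7/2) = 210)
K(C) = 32/C
1/(K(48) + L) = 1/(32/48 + 210) = 1/(32*(1/48) + 210) = 1/(⅔ + 210) = 1/(632/3) = 3/632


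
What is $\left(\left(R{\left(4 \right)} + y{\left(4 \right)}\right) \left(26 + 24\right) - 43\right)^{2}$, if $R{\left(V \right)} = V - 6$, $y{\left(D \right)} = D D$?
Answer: $431649$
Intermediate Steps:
$y{\left(D \right)} = D^{2}$
$R{\left(V \right)} = -6 + V$ ($R{\left(V \right)} = V - 6 = -6 + V$)
$\left(\left(R{\left(4 \right)} + y{\left(4 \right)}\right) \left(26 + 24\right) - 43\right)^{2} = \left(\left(\left(-6 + 4\right) + 4^{2}\right) \left(26 + 24\right) - 43\right)^{2} = \left(\left(-2 + 16\right) 50 - 43\right)^{2} = \left(14 \cdot 50 - 43\right)^{2} = \left(700 - 43\right)^{2} = 657^{2} = 431649$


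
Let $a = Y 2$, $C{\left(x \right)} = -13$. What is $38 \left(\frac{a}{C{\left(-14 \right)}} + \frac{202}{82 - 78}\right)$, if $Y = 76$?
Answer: $\frac{19171}{13} \approx 1474.7$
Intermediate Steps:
$a = 152$ ($a = 76 \cdot 2 = 152$)
$38 \left(\frac{a}{C{\left(-14 \right)}} + \frac{202}{82 - 78}\right) = 38 \left(\frac{152}{-13} + \frac{202}{82 - 78}\right) = 38 \left(152 \left(- \frac{1}{13}\right) + \frac{202}{82 - 78}\right) = 38 \left(- \frac{152}{13} + \frac{202}{4}\right) = 38 \left(- \frac{152}{13} + 202 \cdot \frac{1}{4}\right) = 38 \left(- \frac{152}{13} + \frac{101}{2}\right) = 38 \cdot \frac{1009}{26} = \frac{19171}{13}$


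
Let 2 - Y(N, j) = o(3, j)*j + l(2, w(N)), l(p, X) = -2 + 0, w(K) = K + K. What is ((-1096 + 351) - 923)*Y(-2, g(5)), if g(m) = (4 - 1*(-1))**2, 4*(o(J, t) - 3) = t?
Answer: 379053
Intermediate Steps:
o(J, t) = 3 + t/4
w(K) = 2*K
l(p, X) = -2
g(m) = 25 (g(m) = (4 + 1)**2 = 5**2 = 25)
Y(N, j) = 4 - j*(3 + j/4) (Y(N, j) = 2 - ((3 + j/4)*j - 2) = 2 - (j*(3 + j/4) - 2) = 2 - (-2 + j*(3 + j/4)) = 2 + (2 - j*(3 + j/4)) = 4 - j*(3 + j/4))
((-1096 + 351) - 923)*Y(-2, g(5)) = ((-1096 + 351) - 923)*(4 - 1/4*25*(12 + 25)) = (-745 - 923)*(4 - 1/4*25*37) = -1668*(4 - 925/4) = -1668*(-909/4) = 379053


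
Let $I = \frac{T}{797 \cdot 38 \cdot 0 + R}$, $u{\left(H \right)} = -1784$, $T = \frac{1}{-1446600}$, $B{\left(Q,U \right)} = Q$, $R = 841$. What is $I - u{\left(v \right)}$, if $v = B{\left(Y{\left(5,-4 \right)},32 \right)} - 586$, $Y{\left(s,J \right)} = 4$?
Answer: $\frac{2170397630399}{1216590600} \approx 1784.0$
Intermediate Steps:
$T = - \frac{1}{1446600} \approx -6.9128 \cdot 10^{-7}$
$v = -582$ ($v = 4 - 586 = -582$)
$I = - \frac{1}{1216590600}$ ($I = - \frac{1}{1446600 \left(797 \cdot 38 \cdot 0 + 841\right)} = - \frac{1}{1446600 \left(797 \cdot 0 + 841\right)} = - \frac{1}{1446600 \left(0 + 841\right)} = - \frac{1}{1446600 \cdot 841} = \left(- \frac{1}{1446600}\right) \frac{1}{841} = - \frac{1}{1216590600} \approx -8.2197 \cdot 10^{-10}$)
$I - u{\left(v \right)} = - \frac{1}{1216590600} - -1784 = - \frac{1}{1216590600} + 1784 = \frac{2170397630399}{1216590600}$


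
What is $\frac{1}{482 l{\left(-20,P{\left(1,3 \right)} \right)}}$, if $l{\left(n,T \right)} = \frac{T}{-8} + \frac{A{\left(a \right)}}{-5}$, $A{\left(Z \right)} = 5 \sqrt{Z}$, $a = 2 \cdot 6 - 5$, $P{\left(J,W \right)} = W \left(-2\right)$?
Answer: $- \frac{6}{24823} - \frac{8 \sqrt{7}}{24823} \approx -0.0010944$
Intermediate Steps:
$P{\left(J,W \right)} = - 2 W$
$a = 7$ ($a = 12 - 5 = 7$)
$l{\left(n,T \right)} = - \sqrt{7} - \frac{T}{8}$ ($l{\left(n,T \right)} = \frac{T}{-8} + \frac{5 \sqrt{7}}{-5} = T \left(- \frac{1}{8}\right) + 5 \sqrt{7} \left(- \frac{1}{5}\right) = - \frac{T}{8} - \sqrt{7} = - \sqrt{7} - \frac{T}{8}$)
$\frac{1}{482 l{\left(-20,P{\left(1,3 \right)} \right)}} = \frac{1}{482 \left(- \sqrt{7} - \frac{\left(-2\right) 3}{8}\right)} = \frac{1}{482 \left(- \sqrt{7} - - \frac{3}{4}\right)} = \frac{1}{482 \left(- \sqrt{7} + \frac{3}{4}\right)} = \frac{1}{482 \left(\frac{3}{4} - \sqrt{7}\right)} = \frac{1}{\frac{723}{2} - 482 \sqrt{7}}$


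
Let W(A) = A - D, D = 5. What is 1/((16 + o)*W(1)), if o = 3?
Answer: -1/76 ≈ -0.013158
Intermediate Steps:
W(A) = -5 + A (W(A) = A - 1*5 = A - 5 = -5 + A)
1/((16 + o)*W(1)) = 1/((16 + 3)*(-5 + 1)) = 1/(19*(-4)) = 1/(-76) = -1/76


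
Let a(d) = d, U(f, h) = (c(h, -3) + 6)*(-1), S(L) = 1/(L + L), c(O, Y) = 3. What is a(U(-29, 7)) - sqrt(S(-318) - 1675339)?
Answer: -9 - I*sqrt(169416981195)/318 ≈ -9.0 - 1294.3*I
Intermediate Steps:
S(L) = 1/(2*L)
U(f, h) = -9 (U(f, h) = (3 + 6)*(-1) = 9*(-1) = -9)
a(U(-29, 7)) - sqrt(S(-318) - 1675339) = -9 - sqrt((1/2)/(-318) - 1675339) = -9 - sqrt((1/2)*(-1/318) - 1675339) = -9 - sqrt(-1/636 - 1675339) = -9 - sqrt(-1065515605/636) = -9 - I*sqrt(169416981195)/318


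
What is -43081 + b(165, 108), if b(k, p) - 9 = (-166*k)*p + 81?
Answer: -3001111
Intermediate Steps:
b(k, p) = 90 - 166*k*p (b(k, p) = 9 + ((-166*k)*p + 81) = 9 + (-166*k*p + 81) = 9 + (81 - 166*k*p) = 90 - 166*k*p)
-43081 + b(165, 108) = -43081 + (90 - 166*165*108) = -43081 + (90 - 2958120) = -43081 - 2958030 = -3001111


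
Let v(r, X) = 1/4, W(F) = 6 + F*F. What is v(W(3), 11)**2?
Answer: 1/16 ≈ 0.062500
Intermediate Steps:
W(F) = 6 + F**2
v(r, X) = 1/4 (v(r, X) = 1*(1/4) = 1/4)
v(W(3), 11)**2 = (1/4)**2 = 1/16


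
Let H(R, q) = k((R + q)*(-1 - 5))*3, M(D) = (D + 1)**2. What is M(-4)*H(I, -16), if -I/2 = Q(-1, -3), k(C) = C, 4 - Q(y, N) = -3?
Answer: 4860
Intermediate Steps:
M(D) = (1 + D)**2
Q(y, N) = 7 (Q(y, N) = 4 - 1*(-3) = 4 + 3 = 7)
I = -14 (I = -2*7 = -14)
H(R, q) = -18*R - 18*q (H(R, q) = ((R + q)*(-1 - 5))*3 = ((R + q)*(-6))*3 = (-6*R - 6*q)*3 = -18*R - 18*q)
M(-4)*H(I, -16) = (1 - 4)**2*(-18*(-14) - 18*(-16)) = (-3)**2*(252 + 288) = 9*540 = 4860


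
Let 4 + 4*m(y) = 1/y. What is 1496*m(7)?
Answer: -10098/7 ≈ -1442.6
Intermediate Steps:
m(y) = -1 + 1/(4*y)
1496*m(7) = 1496*((¼ - 1*7)/7) = 1496*((¼ - 7)/7) = 1496*((⅐)*(-27/4)) = 1496*(-27/28) = -10098/7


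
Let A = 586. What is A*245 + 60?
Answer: 143630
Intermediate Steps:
A*245 + 60 = 586*245 + 60 = 143570 + 60 = 143630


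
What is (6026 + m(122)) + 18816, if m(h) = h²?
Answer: 39726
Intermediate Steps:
(6026 + m(122)) + 18816 = (6026 + 122²) + 18816 = (6026 + 14884) + 18816 = 20910 + 18816 = 39726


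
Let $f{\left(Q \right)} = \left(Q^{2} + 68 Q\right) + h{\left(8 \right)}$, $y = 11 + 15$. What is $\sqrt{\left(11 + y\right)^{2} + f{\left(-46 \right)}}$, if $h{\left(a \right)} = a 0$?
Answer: $\sqrt{357} \approx 18.894$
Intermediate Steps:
$h{\left(a \right)} = 0$
$y = 26$
$f{\left(Q \right)} = Q^{2} + 68 Q$ ($f{\left(Q \right)} = \left(Q^{2} + 68 Q\right) + 0 = Q^{2} + 68 Q$)
$\sqrt{\left(11 + y\right)^{2} + f{\left(-46 \right)}} = \sqrt{\left(11 + 26\right)^{2} - 46 \left(68 - 46\right)} = \sqrt{37^{2} - 1012} = \sqrt{1369 - 1012} = \sqrt{357}$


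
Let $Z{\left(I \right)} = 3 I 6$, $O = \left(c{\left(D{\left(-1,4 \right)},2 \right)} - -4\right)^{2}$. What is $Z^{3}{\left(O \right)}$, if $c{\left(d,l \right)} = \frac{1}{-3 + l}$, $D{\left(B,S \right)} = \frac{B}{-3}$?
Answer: $4251528$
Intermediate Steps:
$D{\left(B,S \right)} = - \frac{B}{3}$ ($D{\left(B,S \right)} = B \left(- \frac{1}{3}\right) = - \frac{B}{3}$)
$O = 9$ ($O = \left(\frac{1}{-3 + 2} - -4\right)^{2} = \left(\frac{1}{-1} + \left(8 - 4\right)\right)^{2} = \left(-1 + 4\right)^{2} = 3^{2} = 9$)
$Z{\left(I \right)} = 18 I$
$Z^{3}{\left(O \right)} = \left(18 \cdot 9\right)^{3} = 162^{3} = 4251528$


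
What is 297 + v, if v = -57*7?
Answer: -102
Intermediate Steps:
v = -399
297 + v = 297 - 399 = -102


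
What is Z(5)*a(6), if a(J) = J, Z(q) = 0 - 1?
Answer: -6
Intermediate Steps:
Z(q) = -1
Z(5)*a(6) = -1*6 = -6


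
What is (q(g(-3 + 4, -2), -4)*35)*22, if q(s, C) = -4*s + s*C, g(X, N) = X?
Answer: -6160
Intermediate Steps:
q(s, C) = -4*s + C*s
(q(g(-3 + 4, -2), -4)*35)*22 = (((-3 + 4)*(-4 - 4))*35)*22 = ((1*(-8))*35)*22 = -8*35*22 = -280*22 = -6160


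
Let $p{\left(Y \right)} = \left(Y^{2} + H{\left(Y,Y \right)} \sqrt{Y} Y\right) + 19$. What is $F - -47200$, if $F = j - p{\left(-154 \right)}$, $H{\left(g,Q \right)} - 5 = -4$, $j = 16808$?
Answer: $40273 + 154 i \sqrt{154} \approx 40273.0 + 1911.1 i$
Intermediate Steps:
$H{\left(g,Q \right)} = 1$ ($H{\left(g,Q \right)} = 5 - 4 = 1$)
$p{\left(Y \right)} = 19 + Y^{2} + Y^{\frac{3}{2}}$ ($p{\left(Y \right)} = \left(Y^{2} + 1 \sqrt{Y} Y\right) + 19 = \left(Y^{2} + \sqrt{Y} Y\right) + 19 = \left(Y^{2} + Y^{\frac{3}{2}}\right) + 19 = 19 + Y^{2} + Y^{\frac{3}{2}}$)
$F = -6927 + 154 i \sqrt{154}$ ($F = 16808 - \left(19 + \left(-154\right)^{2} + \left(-154\right)^{\frac{3}{2}}\right) = 16808 - \left(19 + 23716 - 154 i \sqrt{154}\right) = 16808 - \left(23735 - 154 i \sqrt{154}\right) = -6927 + 154 i \sqrt{154} \approx -6927.0 + 1911.1 i$)
$F - -47200 = \left(-6927 + 154 i \sqrt{154}\right) - -47200 = \left(-6927 + 154 i \sqrt{154}\right) + 47200 = 40273 + 154 i \sqrt{154}$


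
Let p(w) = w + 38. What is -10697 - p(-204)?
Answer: -10531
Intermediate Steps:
p(w) = 38 + w
-10697 - p(-204) = -10697 - (38 - 204) = -10697 - 1*(-166) = -10697 + 166 = -10531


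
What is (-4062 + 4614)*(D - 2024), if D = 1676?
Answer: -192096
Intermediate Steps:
(-4062 + 4614)*(D - 2024) = (-4062 + 4614)*(1676 - 2024) = 552*(-348) = -192096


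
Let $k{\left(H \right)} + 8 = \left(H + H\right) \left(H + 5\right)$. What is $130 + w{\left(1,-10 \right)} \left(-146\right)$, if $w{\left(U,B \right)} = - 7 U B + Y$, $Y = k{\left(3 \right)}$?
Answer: $-15930$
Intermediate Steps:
$k{\left(H \right)} = -8 + 2 H \left(5 + H\right)$ ($k{\left(H \right)} = -8 + \left(H + H\right) \left(H + 5\right) = -8 + 2 H \left(5 + H\right)$)
$Y = 40$ ($Y = -8 + 2 \cdot 3^{2} + 10 \cdot 3 = -8 + 2 \cdot 9 + 30 = -8 + 18 + 30 = 40$)
$w{\left(U,B \right)} = 40 - 7 B U$ ($w{\left(U,B \right)} = - 7 U B + 40 = - 7 B U + 40 = 40 - 7 B U$)
$130 + w{\left(1,-10 \right)} \left(-146\right) = 130 + \left(40 - \left(-70\right) 1\right) \left(-146\right) = 130 + \left(40 + 70\right) \left(-146\right) = 130 + 110 \left(-146\right) = 130 - 16060 = -15930$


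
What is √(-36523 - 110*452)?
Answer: I*√86243 ≈ 293.67*I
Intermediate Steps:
√(-36523 - 110*452) = √(-36523 - 49720) = √(-86243) = I*√86243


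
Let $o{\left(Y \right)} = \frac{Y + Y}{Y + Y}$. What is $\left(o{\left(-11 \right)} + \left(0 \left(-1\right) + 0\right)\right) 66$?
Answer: $66$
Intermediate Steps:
$o{\left(Y \right)} = 1$ ($o{\left(Y \right)} = \frac{2 Y}{2 Y} = 2 Y \frac{1}{2 Y} = 1$)
$\left(o{\left(-11 \right)} + \left(0 \left(-1\right) + 0\right)\right) 66 = \left(1 + \left(0 \left(-1\right) + 0\right)\right) 66 = \left(1 + \left(0 + 0\right)\right) 66 = \left(1 + 0\right) 66 = 1 \cdot 66 = 66$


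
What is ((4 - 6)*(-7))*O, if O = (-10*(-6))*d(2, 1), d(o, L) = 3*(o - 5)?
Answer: -7560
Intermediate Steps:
d(o, L) = -15 + 3*o (d(o, L) = 3*(-5 + o) = -15 + 3*o)
O = -540 (O = (-10*(-6))*(-15 + 3*2) = 60*(-15 + 6) = 60*(-9) = -540)
((4 - 6)*(-7))*O = ((4 - 6)*(-7))*(-540) = -2*(-7)*(-540) = 14*(-540) = -7560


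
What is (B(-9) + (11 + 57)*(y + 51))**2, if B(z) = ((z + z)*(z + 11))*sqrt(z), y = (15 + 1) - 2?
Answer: 19524736 - 954720*I ≈ 1.9525e+7 - 9.5472e+5*I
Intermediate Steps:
y = 14 (y = 16 - 2 = 14)
B(z) = 2*z**(3/2)*(11 + z) (B(z) = ((2*z)*(11 + z))*sqrt(z) = (2*z*(11 + z))*sqrt(z) = 2*z**(3/2)*(11 + z))
(B(-9) + (11 + 57)*(y + 51))**2 = (2*(-9)**(3/2)*(11 - 9) + (11 + 57)*(14 + 51))**2 = (2*(-27*I)*2 + 68*65)**2 = (-108*I + 4420)**2 = (4420 - 108*I)**2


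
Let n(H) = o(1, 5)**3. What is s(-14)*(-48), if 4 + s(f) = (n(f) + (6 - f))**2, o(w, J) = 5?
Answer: -1009008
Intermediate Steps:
n(H) = 125 (n(H) = 5**3 = 125)
s(f) = -4 + (131 - f)**2 (s(f) = -4 + (125 + (6 - f))**2 = -4 + (131 - f)**2)
s(-14)*(-48) = (-4 + (131 - 1*(-14))**2)*(-48) = (-4 + (131 + 14)**2)*(-48) = (-4 + 145**2)*(-48) = (-4 + 21025)*(-48) = 21021*(-48) = -1009008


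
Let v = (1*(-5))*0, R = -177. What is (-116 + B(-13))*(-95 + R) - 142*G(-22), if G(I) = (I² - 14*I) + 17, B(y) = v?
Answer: -83326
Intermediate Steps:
v = 0 (v = -5*0 = 0)
B(y) = 0
G(I) = 17 + I² - 14*I
(-116 + B(-13))*(-95 + R) - 142*G(-22) = (-116 + 0)*(-95 - 177) - 142*(17 + (-22)² - 14*(-22)) = -116*(-272) - 142*(17 + 484 + 308) = 31552 - 142*809 = 31552 - 114878 = -83326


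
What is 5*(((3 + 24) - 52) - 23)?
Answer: -240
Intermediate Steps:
5*(((3 + 24) - 52) - 23) = 5*((27 - 52) - 23) = 5*(-25 - 23) = 5*(-48) = -240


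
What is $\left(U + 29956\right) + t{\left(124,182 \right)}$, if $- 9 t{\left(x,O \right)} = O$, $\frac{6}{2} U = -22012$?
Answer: $\frac{203386}{9} \approx 22598.0$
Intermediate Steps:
$U = - \frac{22012}{3}$ ($U = \frac{1}{3} \left(-22012\right) = - \frac{22012}{3} \approx -7337.3$)
$t{\left(x,O \right)} = - \frac{O}{9}$
$\left(U + 29956\right) + t{\left(124,182 \right)} = \left(- \frac{22012}{3} + 29956\right) - \frac{182}{9} = \frac{67856}{3} - \frac{182}{9} = \frac{203386}{9}$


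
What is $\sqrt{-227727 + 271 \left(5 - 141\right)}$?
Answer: $i \sqrt{264583} \approx 514.38 i$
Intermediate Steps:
$\sqrt{-227727 + 271 \left(5 - 141\right)} = \sqrt{-227727 + 271 \left(-136\right)} = \sqrt{-227727 - 36856} = \sqrt{-264583} = i \sqrt{264583}$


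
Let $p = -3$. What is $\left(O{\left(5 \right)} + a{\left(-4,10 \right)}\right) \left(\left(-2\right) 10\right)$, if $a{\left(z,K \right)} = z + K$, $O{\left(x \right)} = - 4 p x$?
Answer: $-1320$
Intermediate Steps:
$O{\left(x \right)} = 12 x$ ($O{\left(x \right)} = \left(-4\right) \left(-3\right) x = 12 x$)
$a{\left(z,K \right)} = K + z$
$\left(O{\left(5 \right)} + a{\left(-4,10 \right)}\right) \left(\left(-2\right) 10\right) = \left(12 \cdot 5 + \left(10 - 4\right)\right) \left(\left(-2\right) 10\right) = \left(60 + 6\right) \left(-20\right) = 66 \left(-20\right) = -1320$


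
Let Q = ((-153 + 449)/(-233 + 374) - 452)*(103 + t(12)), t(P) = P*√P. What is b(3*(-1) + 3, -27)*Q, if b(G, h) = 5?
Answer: -32669540/141 - 2537440*√3/47 ≈ -3.2521e+5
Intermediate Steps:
t(P) = P^(3/2)
Q = -6533908/141 - 507488*√3/47 (Q = ((-153 + 449)/(-233 + 374) - 452)*(103 + 12^(3/2)) = (296/141 - 452)*(103 + 24*√3) = -63436*(103 + 24*√3)/141 = -6533908/141 - 507488*√3/47 ≈ -65042.)
b(3*(-1) + 3, -27)*Q = 5*(-6533908/141 - 507488*√3/47) = -32669540/141 - 2537440*√3/47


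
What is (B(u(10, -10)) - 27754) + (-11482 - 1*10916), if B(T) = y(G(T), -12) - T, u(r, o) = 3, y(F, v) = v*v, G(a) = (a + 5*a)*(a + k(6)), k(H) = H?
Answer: -50011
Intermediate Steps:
G(a) = 6*a*(6 + a) (G(a) = (a + 5*a)*(a + 6) = (6*a)*(6 + a) = 6*a*(6 + a))
y(F, v) = v²
B(T) = 144 - T (B(T) = (-12)² - T = 144 - T)
(B(u(10, -10)) - 27754) + (-11482 - 1*10916) = ((144 - 1*3) - 27754) + (-11482 - 1*10916) = ((144 - 3) - 27754) + (-11482 - 10916) = (141 - 27754) - 22398 = -27613 - 22398 = -50011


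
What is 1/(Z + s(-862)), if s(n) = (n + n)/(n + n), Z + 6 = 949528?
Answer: 1/949523 ≈ 1.0532e-6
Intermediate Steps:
Z = 949522 (Z = -6 + 949528 = 949522)
s(n) = 1 (s(n) = (2*n)/((2*n)) = (2*n)*(1/(2*n)) = 1)
1/(Z + s(-862)) = 1/(949522 + 1) = 1/949523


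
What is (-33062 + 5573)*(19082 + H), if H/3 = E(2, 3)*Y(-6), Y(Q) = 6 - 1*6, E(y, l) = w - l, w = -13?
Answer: -524545098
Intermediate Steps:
E(y, l) = -13 - l
Y(Q) = 0 (Y(Q) = 6 - 6 = 0)
H = 0 (H = 3*((-13 - 1*3)*0) = 3*((-13 - 3)*0) = 3*(-16*0) = 3*0 = 0)
(-33062 + 5573)*(19082 + H) = (-33062 + 5573)*(19082 + 0) = -27489*19082 = -524545098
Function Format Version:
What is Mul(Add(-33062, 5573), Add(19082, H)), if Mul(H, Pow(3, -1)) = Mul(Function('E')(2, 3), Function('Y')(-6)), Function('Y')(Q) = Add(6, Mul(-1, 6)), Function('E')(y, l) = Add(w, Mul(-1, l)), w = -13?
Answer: -524545098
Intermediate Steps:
Function('E')(y, l) = Add(-13, Mul(-1, l))
Function('Y')(Q) = 0 (Function('Y')(Q) = Add(6, -6) = 0)
H = 0 (H = Mul(3, Mul(Add(-13, Mul(-1, 3)), 0)) = Mul(3, Mul(Add(-13, -3), 0)) = Mul(3, Mul(-16, 0)) = Mul(3, 0) = 0)
Mul(Add(-33062, 5573), Add(19082, H)) = Mul(Add(-33062, 5573), Add(19082, 0)) = Mul(-27489, 19082) = -524545098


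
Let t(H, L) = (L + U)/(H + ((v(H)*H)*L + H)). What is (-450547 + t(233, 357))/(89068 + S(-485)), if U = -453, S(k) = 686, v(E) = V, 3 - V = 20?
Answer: -636898195121/126877241694 ≈ -5.0198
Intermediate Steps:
V = -17 (V = 3 - 1*20 = 3 - 20 = -17)
v(E) = -17
t(H, L) = (-453 + L)/(2*H - 17*H*L) (t(H, L) = (L - 453)/(H + ((-17*H)*L + H)) = (-453 + L)/(H + (-17*H*L + H)) = (-453 + L)/(H + (H - 17*H*L)) = (-453 + L)/(2*H - 17*H*L))
(-450547 + t(233, 357))/(89068 + S(-485)) = (-450547 + (-453 + 357)/(233*(2 - 17*357)))/(89068 + 686) = (-450547 + (1/233)*(-96)/(2 - 6069))/89754 = (-450547 + (1/233)*(-96)/(-6067))*(1/89754) = (-450547 + (1/233)*(-1/6067)*(-96))*(1/89754) = (-450547 + 96/1413611)*(1/89754) = -636898195121/1413611*1/89754 = -636898195121/126877241694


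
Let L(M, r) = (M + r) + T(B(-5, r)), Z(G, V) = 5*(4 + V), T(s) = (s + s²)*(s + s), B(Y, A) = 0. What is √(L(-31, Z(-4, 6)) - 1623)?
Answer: 2*I*√401 ≈ 40.05*I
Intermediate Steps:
T(s) = 2*s*(s + s²) (T(s) = (s + s²)*(2*s) = 2*s*(s + s²))
Z(G, V) = 20 + 5*V
L(M, r) = M + r (L(M, r) = (M + r) + 2*0²*(1 + 0) = (M + r) + 2*0*1 = (M + r) + 0 = M + r)
√(L(-31, Z(-4, 6)) - 1623) = √((-31 + (20 + 5*6)) - 1623) = √((-31 + (20 + 30)) - 1623) = √((-31 + 50) - 1623) = √(19 - 1623) = √(-1604) = 2*I*√401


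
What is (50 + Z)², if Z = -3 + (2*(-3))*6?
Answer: 121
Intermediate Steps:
Z = -39 (Z = -3 - 6*6 = -3 - 36 = -39)
(50 + Z)² = (50 - 39)² = 11² = 121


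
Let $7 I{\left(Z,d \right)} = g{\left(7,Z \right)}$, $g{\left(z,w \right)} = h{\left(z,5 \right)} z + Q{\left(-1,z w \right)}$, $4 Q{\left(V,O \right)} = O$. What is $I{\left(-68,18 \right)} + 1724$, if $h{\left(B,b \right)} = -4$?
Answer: $1703$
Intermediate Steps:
$Q{\left(V,O \right)} = \frac{O}{4}$
$g{\left(z,w \right)} = - 4 z + \frac{w z}{4}$ ($g{\left(z,w \right)} = - 4 z + \frac{z w}{4} = - 4 z + \frac{w z}{4}$)
$I{\left(Z,d \right)} = -4 + \frac{Z}{4}$ ($I{\left(Z,d \right)} = \frac{\frac{1}{4} \cdot 7 \left(-16 + Z\right)}{7} = \frac{-28 + \frac{7 Z}{4}}{7} = -4 + \frac{Z}{4}$)
$I{\left(-68,18 \right)} + 1724 = \left(-4 + \frac{1}{4} \left(-68\right)\right) + 1724 = \left(-4 - 17\right) + 1724 = -21 + 1724 = 1703$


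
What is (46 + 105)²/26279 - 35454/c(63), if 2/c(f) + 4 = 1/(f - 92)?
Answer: 54504857690/762091 ≈ 71520.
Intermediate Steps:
c(f) = 2/(-4 + 1/(-92 + f)) (c(f) = 2/(-4 + 1/(f - 92)) = 2/(-4 + 1/(-92 + f)))
(46 + 105)²/26279 - 35454/c(63) = (46 + 105)²/26279 - 35454*(-369 + 4*63)/(2*(92 - 1*63)) = 151²*(1/26279) - 35454*(-369 + 252)/(2*(92 - 63)) = 22801*(1/26279) - 35454/(2*29/(-117)) = 22801/26279 - 35454/(2*(-1/117)*29) = 22801/26279 - 35454/(-58/117) = 22801/26279 - 35454*(-117/58) = 22801/26279 + 2074059/29 = 54504857690/762091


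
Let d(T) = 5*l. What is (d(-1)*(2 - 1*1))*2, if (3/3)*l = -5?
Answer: -50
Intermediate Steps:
l = -5
d(T) = -25 (d(T) = 5*(-5) = -25)
(d(-1)*(2 - 1*1))*2 = -25*(2 - 1*1)*2 = -25*(2 - 1)*2 = -25*1*2 = -25*2 = -50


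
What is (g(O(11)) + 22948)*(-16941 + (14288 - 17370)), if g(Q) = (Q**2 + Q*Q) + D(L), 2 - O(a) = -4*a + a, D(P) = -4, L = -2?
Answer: -508464062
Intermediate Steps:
O(a) = 2 + 3*a (O(a) = 2 - (-4*a + a) = 2 - (-3)*a = 2 + 3*a)
g(Q) = -4 + 2*Q**2 (g(Q) = (Q**2 + Q*Q) - 4 = (Q**2 + Q**2) - 4 = 2*Q**2 - 4 = -4 + 2*Q**2)
(g(O(11)) + 22948)*(-16941 + (14288 - 17370)) = ((-4 + 2*(2 + 3*11)**2) + 22948)*(-16941 + (14288 - 17370)) = ((-4 + 2*(2 + 33)**2) + 22948)*(-16941 - 3082) = ((-4 + 2*35**2) + 22948)*(-20023) = ((-4 + 2*1225) + 22948)*(-20023) = ((-4 + 2450) + 22948)*(-20023) = (2446 + 22948)*(-20023) = 25394*(-20023) = -508464062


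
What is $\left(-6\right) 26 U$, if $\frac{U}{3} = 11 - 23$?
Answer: $5616$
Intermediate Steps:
$U = -36$ ($U = 3 \left(11 - 23\right) = 3 \left(-12\right) = -36$)
$\left(-6\right) 26 U = \left(-6\right) 26 \left(-36\right) = \left(-156\right) \left(-36\right) = 5616$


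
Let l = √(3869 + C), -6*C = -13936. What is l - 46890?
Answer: -46890 + 5*√2229/3 ≈ -46811.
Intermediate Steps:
C = 6968/3 (C = -⅙*(-13936) = 6968/3 ≈ 2322.7)
l = 5*√2229/3 (l = √(3869 + 6968/3) = √(18575/3) = 5*√2229/3 ≈ 78.687)
l - 46890 = 5*√2229/3 - 46890 = -46890 + 5*√2229/3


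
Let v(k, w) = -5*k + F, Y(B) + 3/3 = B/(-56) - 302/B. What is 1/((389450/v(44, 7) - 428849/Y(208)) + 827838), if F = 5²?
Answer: 175071/156756659096 ≈ 1.1168e-6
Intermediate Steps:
Y(B) = -1 - 302/B - B/56 (Y(B) = -1 + (B/(-56) - 302/B) = -1 + (B*(-1/56) - 302/B) = -1 + (-B/56 - 302/B) = -1 + (-302/B - B/56) = -1 - 302/B - B/56)
F = 25
v(k, w) = 25 - 5*k (v(k, w) = -5*k + 25 = 25 - 5*k)
1/((389450/v(44, 7) - 428849/Y(208)) + 827838) = 1/((389450/(25 - 5*44) - 428849/(-1 - 302/208 - 1/56*208)) + 827838) = 1/((389450/(25 - 220) - 428849/(-1 - 302*1/208 - 26/7)) + 827838) = 1/((389450/(-195) - 428849/(-1 - 151/104 - 26/7)) + 827838) = 1/((389450*(-1/195) - 428849/(-4489/728)) + 827838) = 1/((-77890/39 - 428849*(-728/4489)) + 827838) = 1/((-77890/39 + 312202072/4489) + 827838) = 1/(11826232598/175071 + 827838) = 1/(156756659096/175071) = 175071/156756659096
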